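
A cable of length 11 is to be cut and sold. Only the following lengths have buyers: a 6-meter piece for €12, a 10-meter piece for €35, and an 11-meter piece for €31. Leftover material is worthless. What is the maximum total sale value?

Build f[k] bottom-up: f[k] = max over allowed piece i of (p[i] + f[k−i]).
f[1] = 0
f[2] = 0
f[3] = 0
f[4] = 0
f[5] = 0
f[6] = 12
f[7] = 12
f[8] = 12
f[9] = 12
f[10] = 35
f[11] = 35
One optimal cutting: pieces 10 with 1 meter of scrap → €35.

35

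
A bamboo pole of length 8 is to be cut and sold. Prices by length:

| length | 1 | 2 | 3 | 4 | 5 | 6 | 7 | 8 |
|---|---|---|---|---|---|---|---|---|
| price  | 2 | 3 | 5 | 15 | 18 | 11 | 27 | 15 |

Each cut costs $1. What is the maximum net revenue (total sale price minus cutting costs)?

Let v[k] be the best obtainable value from length k. For each k, try every first piece i and keep the best of price[i] + v[k−i] minus the 1 cut fee when i<k.
v[1] = 2
v[2] = max(2+2-1, 3+0) = 3
v[3] = max(2+3-1, 3+2-1, 5+0) = 5
v[4] = max(2+5-1, 3+3-1, 5+2-1, 15+0) = 15
v[5] = max(2+15-1, 3+5-1, 5+3-1, 15+2-1, 18+0) = 18
v[6] = max(2+18-1, 3+15-1, 5+5-1, 15+3-1, 18+2-1, 11+0) = 19
v[7] = max(2+19-1, 3+18-1, 5+15-1, …, 11+2-1, 27+0) = 27
v[8] = max(2+27-1, 3+19-1, 5+18-1, …, 27+2-1, 15+0) = 29
One optimal plan: pieces 4 + 4 (1 cut) → $30 − $1 = $29.

29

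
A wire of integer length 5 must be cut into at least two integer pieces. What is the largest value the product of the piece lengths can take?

Fill g[k] for k=2..5: at each k try every first piece i and multiply by the better of (k−i) uncut or g[k−i].
g[2] = 1×max(1,0) = 1×1 = 1
g[3] = 1×max(2,1) = 1×2 = 2
g[4] = 2×max(2,1) = 2×2 = 4
g[5] = 2×max(3,2) = 2×3 = 6
One optimal split: 3 + 2; product 3×2 = 6.

6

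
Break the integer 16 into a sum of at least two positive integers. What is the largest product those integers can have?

324

Fill f[k] for k=2..16: at each k try every first piece i and multiply by the better of (k−i) uncut or f[k−i].
f[2] = 1×max(1,0) = 1×1 = 1
f[3] = max(1×2, 2×1) = 2
f[4] = max(1×3, 2×2, 3×1) = 4
f[5] = max(1×4, 2×3, 3×2, 4×1) = 6
f[6] = max(1×6, 2×4, 3×3, 4×2, 5×1) = 9
f[7] = max(1×9, 2×6, 3×4, 4×3, 5×2, 6×1) = 12
f[8] = max(1×12, 2×9, 3×6, …, 6×2, 7×1) = 18
f[9] = max(1×18, 2×12, 3×9, …, 7×2, 8×1) = 27
f[10] = max(1×27, 2×18, 3×12, …, 8×2, 9×1) = 36
f[11] = max(1×36, 2×27, 3×18, …, 9×2, 10×1) = 54
f[12] = max(1×54, 2×36, 3×27, …, 10×2, 11×1) = 81
f[13] = max(1×81, 2×54, 3×36, …, 11×2, 12×1) = 108
f[14] = max(1×108, 2×81, 3×54, …, 12×2, 13×1) = 162
f[15] = max(1×162, 2×108, 3×81, …, 13×2, 14×1) = 243
f[16] = max(1×243, 2×162, 3×108, …, 14×2, 15×1) = 324
One optimal split: 3 + 3 + 3 + 3 + 2 + 2; product 3×3×3×3×2×2 = 324.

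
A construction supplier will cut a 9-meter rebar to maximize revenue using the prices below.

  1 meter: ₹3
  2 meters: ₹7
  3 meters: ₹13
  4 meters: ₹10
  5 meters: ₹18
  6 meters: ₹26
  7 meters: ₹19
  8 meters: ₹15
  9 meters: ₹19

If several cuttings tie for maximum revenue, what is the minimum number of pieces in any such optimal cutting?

2

Let r[k] be the best obtainable value from length k. For each k, try every first piece i and keep the best of price[i] + r[k−i].
r[1] = 3
r[2] = max(3+3, 7+0) = 7
r[3] = max(3+7, 7+3, 13+0) = 13
r[4] = max(3+13, 7+7, 13+3, 10+0) = 16
r[5] = max(3+16, 7+13, 13+7, 10+3, 18+0) = 20
r[6] = max(3+20, 7+16, 13+13, 10+7, 18+3, 26+0) = 26
r[7] = max(3+26, 7+20, 13+16, …, 26+3, 19+0) = 29
r[8] = max(3+29, 7+26, 13+20, …, 19+3, 15+0) = 33
r[9] = max(3+33, 7+29, 13+26, …, 15+3, 19+0) = 39
Maximum revenue is ₹39.
Now minimize piece count subject to staying optimal: for each k, pieces[k] = 1 + min over i with p[i]+r[k−i]=r[k] of pieces[k−i].
pieces[6] = 1
pieces[7] = 2
pieces[8] = 2
pieces[9] = 2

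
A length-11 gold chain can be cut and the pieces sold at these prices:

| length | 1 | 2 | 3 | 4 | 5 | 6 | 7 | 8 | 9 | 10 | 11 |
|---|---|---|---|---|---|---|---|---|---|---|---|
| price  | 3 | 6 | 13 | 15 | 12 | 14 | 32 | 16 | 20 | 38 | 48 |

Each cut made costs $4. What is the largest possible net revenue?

48

Consider every possible first cut. net[k] is the best of p[i]+net[k−i] over all sellable i≤k, charging 4 whenever i<k.
net[1] = 3
net[2] = 6
net[3] = 13
net[4] = 15
net[5] = 15  (first piece 2, then net[3]=13)
net[6] = 22  (first piece 3, then net[3]=13)
net[7] = 32
net[8] = 31  (first piece 1, then net[7]=32)
net[9] = 34  (first piece 2, then net[7]=32)
net[10] = 41  (first piece 3, then net[7]=32)
net[11] = 48
Best is to make no cuts and sell whole for $48.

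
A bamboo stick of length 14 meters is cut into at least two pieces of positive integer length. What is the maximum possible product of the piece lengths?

Define g[k] = max over 1≤i<k of i · max(k−i, g[k−i]); the inner max lets the remainder stay uncut if that's better.
g[2] = 1×max(1,0) = 1×1 = 1
g[3] = max(1×2, 2×1) = 2
g[4] = max(1×3, 2×2, 3×1) = 4
g[5] = max(1×4, 2×3, 3×2, 4×1) = 6
g[6] = max(1×6, 2×4, 3×3, 4×2, 5×1) = 9
g[7] = max(1×9, 2×6, 3×4, 4×3, 5×2, 6×1) = 12
g[8] = max(1×12, 2×9, 3×6, …, 6×2, 7×1) = 18
g[9] = max(1×18, 2×12, 3×9, …, 7×2, 8×1) = 27
g[10] = max(1×27, 2×18, 3×12, …, 8×2, 9×1) = 36
g[11] = max(1×36, 2×27, 3×18, …, 9×2, 10×1) = 54
g[12] = max(1×54, 2×36, 3×27, …, 10×2, 11×1) = 81
g[13] = max(1×81, 2×54, 3×36, …, 11×2, 12×1) = 108
g[14] = max(1×108, 2×81, 3×54, …, 12×2, 13×1) = 162
One optimal split: 3 + 3 + 3 + 3 + 2; product 3×3×3×3×2 = 162.

162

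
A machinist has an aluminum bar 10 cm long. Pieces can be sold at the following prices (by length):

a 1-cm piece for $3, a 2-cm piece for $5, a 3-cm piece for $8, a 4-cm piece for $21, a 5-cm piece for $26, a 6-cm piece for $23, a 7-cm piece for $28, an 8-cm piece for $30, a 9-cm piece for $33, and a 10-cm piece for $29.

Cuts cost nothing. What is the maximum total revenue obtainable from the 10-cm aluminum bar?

52

Build R[k] bottom-up: R[k] = max over allowed piece i of (p[i] + R[k−i]).
R[1] = 3
R[2] = max(3+3, 5+0) = 6
R[3] = max(3+6, 5+3, 8+0) = 9
R[4] = max(3+9, 5+6, 8+3, 21+0) = 21
R[5] = max(3+21, 5+9, 8+6, 21+3, 26+0) = 26
R[6] = max(3+26, 5+21, 8+9, 21+6, 26+3, 23+0) = 29
R[7] = max(3+29, 5+26, 8+21, …, 23+3, 28+0) = 32
R[8] = max(3+32, 5+29, 8+26, …, 28+3, 30+0) = 42
R[9] = max(3+42, 5+32, 8+29, …, 30+3, 33+0) = 47
R[10] = max(3+47, 5+42, 8+32, …, 33+3, 29+0) = 52
One optimal cutting: 5 + 5 → $26 + $26 = $52.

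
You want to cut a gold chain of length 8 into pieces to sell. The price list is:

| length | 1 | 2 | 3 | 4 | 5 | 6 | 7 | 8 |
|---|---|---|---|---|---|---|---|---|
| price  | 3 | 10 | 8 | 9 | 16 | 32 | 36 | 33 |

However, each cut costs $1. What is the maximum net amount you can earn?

Consider every possible first cut. r[k] is the best of p[i]+r[k−i] over all sellable i≤k, charging 1 whenever i<k.
r[1] = 3
r[2] = max(3+3-1, 10+0) = 10
r[3] = max(3+10-1, 10+3-1, 8+0) = 12
r[4] = max(3+12-1, 10+10-1, 8+3-1, 9+0) = 19
r[5] = max(3+19-1, 10+12-1, 8+10-1, 9+3-1, 16+0) = 21
r[6] = max(3+21-1, 10+19-1, 8+12-1, 9+10-1, 16+3-1, 32+0) = 32
r[7] = max(3+32-1, 10+21-1, 8+19-1, …, 32+3-1, 36+0) = 36
r[8] = max(3+36-1, 10+32-1, 8+21-1, …, 36+3-1, 33+0) = 41
One optimal plan: pieces 6 + 2 (1 cut) → $42 − $1 = $41.

41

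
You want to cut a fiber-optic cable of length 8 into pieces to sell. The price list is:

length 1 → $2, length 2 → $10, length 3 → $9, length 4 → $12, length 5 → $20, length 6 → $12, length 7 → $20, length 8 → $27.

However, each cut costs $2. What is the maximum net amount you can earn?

Let net[k] be the best obtainable value from length k. For each k, try every first piece i and keep the best of price[i] + net[k−i] minus the 2 cut fee when i<k.
net[1] = 2
net[2] = max(2+2-2, 10+0) = 10
net[3] = max(2+10-2, 10+2-2, 9+0) = 10
net[4] = max(2+10-2, 10+10-2, 9+2-2, 12+0) = 18
net[5] = max(2+18-2, 10+10-2, 9+10-2, 12+2-2, 20+0) = 20
net[6] = max(2+20-2, 10+18-2, 9+10-2, 12+10-2, 20+2-2, 12+0) = 26
net[7] = max(2+26-2, 10+20-2, 9+18-2, …, 12+2-2, 20+0) = 28
net[8] = max(2+28-2, 10+26-2, 9+20-2, …, 20+2-2, 27+0) = 34
One optimal plan: pieces 2 + 2 + 2 + 2 (3 cuts) → $40 − $6 = $34.

34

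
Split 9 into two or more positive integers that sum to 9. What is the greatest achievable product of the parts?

27

Fill m[k] for k=2..9: at each k try every first piece i and multiply by the better of (k−i) uncut or m[k−i].
m[2] = 1·max(1,0) = 1·1 = 1
m[3] = 1·max(2,1) = 1·2 = 2
m[4] = 2·max(2,1) = 2·2 = 4
m[5] = 2·max(3,2) = 2·3 = 6
m[6] = 3·max(3,2) = 3·3 = 9
m[7] = 2·max(5,6) = 2·6 = 12
m[8] = 2·max(6,9) = 2·9 = 18
m[9] = 3·max(6,9) = 3·9 = 27
One optimal split: 3 + 3 + 3; product 3·3·3 = 27.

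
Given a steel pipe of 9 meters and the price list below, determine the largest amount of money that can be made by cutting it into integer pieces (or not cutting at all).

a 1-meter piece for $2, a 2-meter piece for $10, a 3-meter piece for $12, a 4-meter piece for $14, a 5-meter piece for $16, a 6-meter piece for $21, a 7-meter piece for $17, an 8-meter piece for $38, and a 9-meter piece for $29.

42

Build R[k] bottom-up: R[k] = max over allowed piece i of (p[i] + R[k−i]).
R[1] = 2
R[2] = max(2+2, 10+0) = 10
R[3] = max(2+10, 10+2, 12+0) = 12
R[4] = max(2+12, 10+10, 12+2, 14+0) = 20
R[5] = max(2+20, 10+12, 12+10, 14+2, 16+0) = 22
R[6] = max(2+22, 10+20, 12+12, 14+10, 16+2, 21+0) = 30
R[7] = max(2+30, 10+22, 12+20, …, 21+2, 17+0) = 32
R[8] = max(2+32, 10+30, 12+22, …, 17+2, 38+0) = 40
R[9] = max(2+40, 10+32, 12+30, …, 38+2, 29+0) = 42
One optimal cutting: 2 + 2 + 2 + 2 + 1 → $10 + $10 + $10 + $10 + $2 = $42.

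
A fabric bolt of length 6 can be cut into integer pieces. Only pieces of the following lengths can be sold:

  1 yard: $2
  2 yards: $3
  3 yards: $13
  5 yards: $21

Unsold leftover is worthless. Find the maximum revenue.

Build best[k] bottom-up: best[k] = max over allowed piece i of (p[i] + best[k−i]).
best[1] = 2
best[2] = max(2+2, 3+0) = 4
best[3] = max(2+4, 3+2, 13+0) = 13
best[4] = max(2+13, 3+4, 13+2) = 15
best[5] = max(2+15, 3+13, 13+4, 21+0) = 21
best[6] = max(2+21, 3+15, 13+13, 21+2) = 26
One optimal cutting: 3 + 3 → $26.

26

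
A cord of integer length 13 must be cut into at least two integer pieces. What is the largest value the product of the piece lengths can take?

108

Define P[k] = max over 1≤i<k of i · max(k−i, P[k−i]); the inner max lets the remainder stay uncut if that's better.
Small cases: P[2]=1, P[3]=2, P[4]=4, P[5]=6, P[6]=9.
P[7] = max(1×9, 2×6, 3×4, 4×3, 5×2, 6×1) = 12
P[8] = max(1×12, 2×9, 3×6, …, 6×2, 7×1) = 18
P[9] = max(1×18, 2×12, 3×9, …, 7×2, 8×1) = 27
P[10] = max(1×27, 2×18, 3×12, …, 8×2, 9×1) = 36
P[11] = max(1×36, 2×27, 3×18, …, 9×2, 10×1) = 54
P[12] = max(1×54, 2×36, 3×27, …, 10×2, 11×1) = 81
P[13] = max(1×81, 2×54, 3×36, …, 11×2, 12×1) = 108
One optimal split: 3 + 3 + 3 + 2 + 2; product 3×3×3×2×2 = 108.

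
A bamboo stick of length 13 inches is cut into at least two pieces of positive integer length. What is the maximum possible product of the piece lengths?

Let P[k] be the best product for length k (with at least one cut). For each first piece i, the rest contributes max(k−i, P[k−i]).
P[2] = 1·max(1,0) = 1·1 = 1
P[3] = max(1·2, 2·1) = 2
P[4] = max(1·3, 2·2, 3·1) = 4
P[5] = max(1·4, 2·3, 3·2, 4·1) = 6
P[6] = max(1·6, 2·4, 3·3, 4·2, 5·1) = 9
P[7] = max(1·9, 2·6, 3·4, 4·3, 5·2, 6·1) = 12
P[8] = max(1·12, 2·9, 3·6, …, 6·2, 7·1) = 18
P[9] = max(1·18, 2·12, 3·9, …, 7·2, 8·1) = 27
P[10] = max(1·27, 2·18, 3·12, …, 8·2, 9·1) = 36
P[11] = max(1·36, 2·27, 3·18, …, 9·2, 10·1) = 54
P[12] = max(1·54, 2·36, 3·27, …, 10·2, 11·1) = 81
P[13] = max(1·81, 2·54, 3·36, …, 11·2, 12·1) = 108
One optimal split: 3 + 3 + 3 + 2 + 2; product 3·3·3·2·2 = 108.

108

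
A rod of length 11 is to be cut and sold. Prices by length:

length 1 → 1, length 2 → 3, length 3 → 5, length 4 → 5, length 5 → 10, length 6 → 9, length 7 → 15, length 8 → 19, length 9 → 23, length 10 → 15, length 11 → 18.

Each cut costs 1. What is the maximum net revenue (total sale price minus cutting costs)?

Let r[k] be the best obtainable value from length k. For each k, try every first piece i and keep the best of price[i] + r[k−i] minus the 1 cut fee when i<k.
r[1] = 1
r[2] = max(1+1-1, 3+0) = 3
r[3] = max(1+3-1, 3+1-1, 5+0) = 5
r[4] = max(1+5-1, 3+3-1, 5+1-1, 5+0) = 5
r[5] = max(1+5-1, 3+5-1, 5+3-1, 5+1-1, 10+0) = 10
r[6] = max(1+10-1, 3+5-1, 5+5-1, 5+3-1, 10+1-1, 9+0) = 10
r[7] = max(1+10-1, 3+10-1, 5+5-1, …, 9+1-1, 15+0) = 15
r[8] = max(1+15-1, 3+10-1, 5+10-1, …, 15+1-1, 19+0) = 19
r[9] = max(1+19-1, 3+15-1, 5+10-1, …, 19+1-1, 23+0) = 23
r[10] = max(1+23-1, 3+19-1, 5+15-1, …, 23+1-1, 15+0) = 23
r[11] = max(1+23-1, 3+23-1, 5+19-1, …, 15+1-1, 18+0) = 25
One optimal plan: pieces 9 + 2 (1 cut) → 26 − 1 = 25.

25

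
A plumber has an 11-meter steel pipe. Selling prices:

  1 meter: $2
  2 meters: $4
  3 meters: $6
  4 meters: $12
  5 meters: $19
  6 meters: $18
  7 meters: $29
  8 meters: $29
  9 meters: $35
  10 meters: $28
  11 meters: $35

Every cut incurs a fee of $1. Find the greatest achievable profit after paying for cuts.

40

Consider every possible first cut. v[k] is the best of p[i]+v[k−i] over all sellable i≤k, charging 1 whenever i<k.
v[1] = 2
v[2] = 4
v[3] = 6
v[4] = 12
v[5] = 19
v[6] = 20  (first piece 1, then v[5]=19)
v[7] = 29
v[8] = 30  (first piece 1, then v[7]=29)
v[9] = 35
v[10] = 37  (first piece 5, then v[5]=19)
v[11] = 40  (first piece 4, then v[7]=29)
One optimal plan: pieces 7 + 4 (1 cut) → $41 − $1 = $40.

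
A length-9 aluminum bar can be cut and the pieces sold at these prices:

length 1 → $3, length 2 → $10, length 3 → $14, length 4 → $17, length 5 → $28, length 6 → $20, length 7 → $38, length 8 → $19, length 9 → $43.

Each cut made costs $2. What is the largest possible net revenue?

46

Let r[k] be the best obtainable value from length k. For each k, try every first piece i and keep the best of price[i] + r[k−i] minus the 2 cut fee when i<k.
r[1] = 3
r[2] = 10
r[3] = 14
r[4] = 18  (first piece 2, then r[2]=10)
r[5] = 28
r[6] = 29  (first piece 1, then r[5]=28)
r[7] = 38
r[8] = 40  (first piece 3, then r[5]=28)
r[9] = 46  (first piece 2, then r[7]=38)
One optimal plan: pieces 7 + 2 (1 cut) → $48 − $2 = $46.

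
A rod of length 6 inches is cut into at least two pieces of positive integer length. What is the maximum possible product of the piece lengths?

Let m[k] be the best product for length k (with at least one cut). For each first piece i, the rest contributes max(k−i, m[k−i]).
m[2] = 1×max(1,0) = 1×1 = 1
m[3] = 1×max(2,1) = 1×2 = 2
m[4] = 2×max(2,1) = 2×2 = 4
m[5] = 2×max(3,2) = 2×3 = 6
m[6] = 3×max(3,2) = 3×3 = 9
One optimal split: 3 + 3; product 3×3 = 9.

9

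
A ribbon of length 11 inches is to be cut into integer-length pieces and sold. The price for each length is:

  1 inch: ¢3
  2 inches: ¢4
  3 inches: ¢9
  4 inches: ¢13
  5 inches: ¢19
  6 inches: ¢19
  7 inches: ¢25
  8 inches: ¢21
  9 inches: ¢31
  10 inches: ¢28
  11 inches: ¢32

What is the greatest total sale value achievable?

41

Build r[k] bottom-up: r[k] = max over allowed piece i of (p[i] + r[k−i]).
r[1] = 3
r[2] = max(3+3, 4+0) = 6
r[3] = max(3+6, 4+3, 9+0) = 9
r[4] = max(3+9, 4+6, 9+3, 13+0) = 13
r[5] = max(3+13, 4+9, 9+6, 13+3, 19+0) = 19
r[6] = max(3+19, 4+13, 9+9, 13+6, 19+3, 19+0) = 22
r[7] = max(3+22, 4+19, 9+13, …, 19+3, 25+0) = 25
r[8] = max(3+25, 4+22, 9+19, …, 25+3, 21+0) = 28
r[9] = max(3+28, 4+25, 9+22, …, 21+3, 31+0) = 32
r[10] = max(3+32, 4+28, 9+25, …, 31+3, 28+0) = 38
r[11] = max(3+38, 4+32, 9+28, …, 28+3, 32+0) = 41
One optimal cutting: 5 + 5 + 1 → ¢19 + ¢19 + ¢3 = ¢41.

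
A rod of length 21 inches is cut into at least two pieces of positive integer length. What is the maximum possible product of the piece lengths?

Define P[k] = max over 1≤i<k of i · max(k−i, P[k−i]); the inner max lets the remainder stay uncut if that's better.
P[2] = 1·max(1,0) = 1·1 = 1
P[3] = 1·max(2,1) = 1·2 = 2
P[4] = 2·max(2,1) = 2·2 = 4
P[5] = 2·max(3,2) = 2·3 = 6
P[6] = 3·max(3,2) = 3·3 = 9
P[7] = 2·max(5,6) = 2·6 = 12
P[8] = 2·max(6,9) = 2·9 = 18
P[9] = 3·max(6,9) = 3·9 = 27
P[10] = 2·max(8,18) = 2·18 = 36
P[11] = 2·max(9,27) = 2·27 = 54
P[12] = 3·max(9,27) = 3·27 = 81
P[13] = 2·max(11,54) = 2·54 = 108
P[14] = 2·max(12,81) = 2·81 = 162
P[15] = 3·max(12,81) = 3·81 = 243
P[16] = 2·max(14,162) = 2·162 = 324
P[17] = 2·max(15,243) = 2·243 = 486
P[18] = 3·max(15,243) = 3·243 = 729
P[19] = 2·max(17,486) = 2·486 = 972
P[20] = 2·max(18,729) = 2·729 = 1458
P[21] = 3·max(18,729) = 3·729 = 2187
One optimal split: 3 + 3 + 3 + 3 + 3 + 3 + 3; product 3·3·3·3·3·3·3 = 2187.

2187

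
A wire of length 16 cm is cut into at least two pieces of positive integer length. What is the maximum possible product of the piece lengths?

Define P[k] = max over 1≤i<k of i · max(k−i, P[k−i]); the inner max lets the remainder stay uncut if that's better.
P[2] = 1*max(1,0) = 1*1 = 1
P[3] = max(1*2, 2*1) = 2
P[4] = max(1*3, 2*2, 3*1) = 4
P[5] = max(1*4, 2*3, 3*2, 4*1) = 6
P[6] = max(1*6, 2*4, 3*3, 4*2, 5*1) = 9
P[7] = max(1*9, 2*6, 3*4, 4*3, 5*2, 6*1) = 12
P[8] = max(1*12, 2*9, 3*6, …, 6*2, 7*1) = 18
P[9] = max(1*18, 2*12, 3*9, …, 7*2, 8*1) = 27
P[10] = max(1*27, 2*18, 3*12, …, 8*2, 9*1) = 36
P[11] = max(1*36, 2*27, 3*18, …, 9*2, 10*1) = 54
P[12] = max(1*54, 2*36, 3*27, …, 10*2, 11*1) = 81
P[13] = max(1*81, 2*54, 3*36, …, 11*2, 12*1) = 108
P[14] = max(1*108, 2*81, 3*54, …, 12*2, 13*1) = 162
P[15] = max(1*162, 2*108, 3*81, …, 13*2, 14*1) = 243
P[16] = max(1*243, 2*162, 3*108, …, 14*2, 15*1) = 324
One optimal split: 3 + 3 + 3 + 3 + 2 + 2; product 3*3*3*3*2*2 = 324.

324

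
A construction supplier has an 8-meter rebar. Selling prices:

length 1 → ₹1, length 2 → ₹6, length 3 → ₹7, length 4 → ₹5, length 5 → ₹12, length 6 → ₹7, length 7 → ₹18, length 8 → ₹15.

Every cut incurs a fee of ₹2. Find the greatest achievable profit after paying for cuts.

18

Build v[k] bottom-up: v[k] = max over allowed piece i of (p[i] + v[k−i]) − 2 per cut.
v[1] = 1
v[2] = max(1+1-2, 6+0) = 6
v[3] = max(1+6-2, 6+1-2, 7+0) = 7
v[4] = max(1+7-2, 6+6-2, 7+1-2, 5+0) = 10
v[5] = max(1+10-2, 6+7-2, 7+6-2, 5+1-2, 12+0) = 12
v[6] = max(1+12-2, 6+10-2, 7+7-2, 5+6-2, 12+1-2, 7+0) = 14
v[7] = max(1+14-2, 6+12-2, 7+10-2, …, 7+1-2, 18+0) = 18
v[8] = max(1+18-2, 6+14-2, 7+12-2, …, 18+1-2, 15+0) = 18
One optimal plan: pieces 2 + 2 + 2 + 2 (3 cuts) → ₹24 − ₹6 = ₹18.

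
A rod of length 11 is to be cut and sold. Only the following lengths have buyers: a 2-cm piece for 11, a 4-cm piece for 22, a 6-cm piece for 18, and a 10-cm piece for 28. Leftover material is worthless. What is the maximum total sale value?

55

Let best[k] be the best obtainable value from length k. For each k, try every first piece i and keep the best of price[i] + best[k−i].
best[1] = 0
best[2] = 11
best[3] = 11
best[4] = 22  (first piece 2, then best[2]=11)
best[5] = 22
best[6] = 33  (first piece 2, then best[4]=22)
best[7] = 33
best[8] = 44  (first piece 2, then best[6]=33)
best[9] = 44
best[10] = 55  (first piece 2, then best[8]=44)
best[11] = 55
One optimal cutting: pieces 2 + 2 + 2 + 2 + 2 with 1 cm of scrap → 55.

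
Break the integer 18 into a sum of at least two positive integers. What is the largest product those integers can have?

Define prod[k] = max over 1≤i<k of i · max(k−i, prod[k−i]); the inner max lets the remainder stay uncut if that's better.
prod[2] = 1*max(1,0) = 1*1 = 1
prod[3] = max(1*2, 2*1) = 2
prod[4] = max(1*3, 2*2, 3*1) = 4
prod[5] = max(1*4, 2*3, 3*2, 4*1) = 6
prod[6] = max(1*6, 2*4, 3*3, 4*2, 5*1) = 9
prod[7] = max(1*9, 2*6, 3*4, 4*3, 5*2, 6*1) = 12
prod[8] = max(1*12, 2*9, 3*6, …, 6*2, 7*1) = 18
prod[9] = max(1*18, 2*12, 3*9, …, 7*2, 8*1) = 27
prod[10] = max(1*27, 2*18, 3*12, …, 8*2, 9*1) = 36
prod[11] = max(1*36, 2*27, 3*18, …, 9*2, 10*1) = 54
prod[12] = max(1*54, 2*36, 3*27, …, 10*2, 11*1) = 81
prod[13] = max(1*81, 2*54, 3*36, …, 11*2, 12*1) = 108
prod[14] = max(1*108, 2*81, 3*54, …, 12*2, 13*1) = 162
prod[15] = max(1*162, 2*108, 3*81, …, 13*2, 14*1) = 243
prod[16] = max(1*243, 2*162, 3*108, …, 14*2, 15*1) = 324
prod[17] = max(1*324, 2*243, 3*162, …, 15*2, 16*1) = 486
prod[18] = max(1*486, 2*324, 3*243, …, 16*2, 17*1) = 729
One optimal split: 3 + 3 + 3 + 3 + 3 + 3; product 3*3*3*3*3*3 = 729.

729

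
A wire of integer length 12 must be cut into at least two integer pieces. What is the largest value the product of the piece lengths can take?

Define prod[k] = max over 1≤i<k of i · max(k−i, prod[k−i]); the inner max lets the remainder stay uncut if that's better.
Small cases: prod[2]=1, prod[3]=2, prod[4]=4, prod[5]=6, prod[6]=9.
prod[7] = 2*max(5,6) = 2*6 = 12
prod[8] = 2*max(6,9) = 2*9 = 18
prod[9] = 3*max(6,9) = 3*9 = 27
prod[10] = 2*max(8,18) = 2*18 = 36
prod[11] = 2*max(9,27) = 2*27 = 54
prod[12] = 3*max(9,27) = 3*27 = 81
One optimal split: 3 + 3 + 3 + 3; product 3*3*3*3 = 81.

81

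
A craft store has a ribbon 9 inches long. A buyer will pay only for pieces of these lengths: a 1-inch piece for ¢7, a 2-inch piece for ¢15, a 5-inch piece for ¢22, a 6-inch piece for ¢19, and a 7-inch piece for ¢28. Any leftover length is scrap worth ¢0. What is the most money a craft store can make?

67

Consider every possible first cut. best[k] is the best of p[i]+best[k−i] over all sellable i≤k.
best[1] = 7
best[2] = max(7+7, 15+0) = 15
best[3] = max(7+15, 15+7) = 22
best[4] = max(7+22, 15+15) = 30
best[5] = max(7+30, 15+22, 22+0) = 37
best[6] = max(7+37, 15+30, 22+7, 19+0) = 45
best[7] = max(7+45, 15+37, 22+15, 19+7, 28+0) = 52
best[8] = max(7+52, 15+45, 22+22, 19+15, 28+7) = 60
best[9] = max(7+60, 15+52, 22+30, 19+22, 28+15) = 67
One optimal cutting: 2 + 2 + 2 + 2 + 1 → ¢67.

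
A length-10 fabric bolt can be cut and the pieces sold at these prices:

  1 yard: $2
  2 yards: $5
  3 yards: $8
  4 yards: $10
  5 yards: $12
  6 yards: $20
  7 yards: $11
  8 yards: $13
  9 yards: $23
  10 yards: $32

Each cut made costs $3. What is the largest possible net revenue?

Let v[k] be the best obtainable value from length k. For each k, try every first piece i and keep the best of price[i] + v[k−i] minus the 3 cut fee when i<k.
v[1] = 2
v[2] = max(2+2-3, 5+0) = 5
v[3] = max(2+5-3, 5+2-3, 8+0) = 8
v[4] = max(2+8-3, 5+5-3, 8+2-3, 10+0) = 10
v[5] = max(2+10-3, 5+8-3, 8+5-3, 10+2-3, 12+0) = 12
v[6] = max(2+12-3, 5+10-3, 8+8-3, 10+5-3, 12+2-3, 20+0) = 20
v[7] = max(2+20-3, 5+12-3, 8+10-3, …, 20+2-3, 11+0) = 19
v[8] = max(2+19-3, 5+20-3, 8+12-3, …, 11+2-3, 13+0) = 22
v[9] = max(2+22-3, 5+19-3, 8+20-3, …, 13+2-3, 23+0) = 25
v[10] = max(2+25-3, 5+22-3, 8+19-3, …, 23+2-3, 32+0) = 32
Best is to make no cuts and sell whole for $32.

32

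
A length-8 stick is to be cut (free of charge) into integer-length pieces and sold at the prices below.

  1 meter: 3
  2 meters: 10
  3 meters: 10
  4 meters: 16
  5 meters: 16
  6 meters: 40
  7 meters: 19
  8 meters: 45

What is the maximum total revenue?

50

Let R[k] be the best obtainable value from length k. For each k, try every first piece i and keep the best of price[i] + R[k−i].
R[1] = 3
R[2] = max(3+3, 10+0) = 10
R[3] = max(3+10, 10+3, 10+0) = 13
R[4] = max(3+13, 10+10, 10+3, 16+0) = 20
R[5] = max(3+20, 10+13, 10+10, 16+3, 16+0) = 23
R[6] = max(3+23, 10+20, 10+13, 16+10, 16+3, 40+0) = 40
R[7] = max(3+40, 10+23, 10+20, …, 40+3, 19+0) = 43
R[8] = max(3+43, 10+40, 10+23, …, 19+3, 45+0) = 50
One optimal cutting: 6 + 2 → 40 + 10 = 50.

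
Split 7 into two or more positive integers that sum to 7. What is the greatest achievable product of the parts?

12

Fill P[k] for k=2..7: at each k try every first piece i and multiply by the better of (k−i) uncut or P[k−i].
P[2] = 1×max(1,0) = 1×1 = 1
P[3] = max(1×2, 2×1) = 2
P[4] = max(1×3, 2×2, 3×1) = 4
P[5] = max(1×4, 2×3, 3×2, 4×1) = 6
P[6] = max(1×6, 2×4, 3×3, 4×2, 5×1) = 9
P[7] = max(1×9, 2×6, 3×4, 4×3, 5×2, 6×1) = 12
One optimal split: 3 + 2 + 2; product 3×2×2 = 12.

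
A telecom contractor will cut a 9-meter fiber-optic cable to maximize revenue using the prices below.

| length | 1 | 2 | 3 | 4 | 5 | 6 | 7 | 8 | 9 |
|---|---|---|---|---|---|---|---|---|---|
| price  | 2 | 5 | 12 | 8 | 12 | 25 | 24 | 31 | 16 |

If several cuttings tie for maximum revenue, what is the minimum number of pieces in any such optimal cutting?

2

Build r[k] bottom-up: r[k] = max over allowed piece i of (p[i] + r[k−i]).
r[1] = 2
r[2] = 5
r[3] = 12
r[4] = 14  (first piece 1, then r[3]=12)
r[5] = 17  (first piece 2, then r[3]=12)
r[6] = 25
r[7] = 27  (first piece 1, then r[6]=25)
r[8] = 31
r[9] = 37  (first piece 3, then r[6]=25)
Maximum revenue is $37.
Now minimize piece count subject to staying optimal: for each k, pieces[k] = 1 + min over i with p[i]+r[k−i]=r[k] of pieces[k−i].
pieces[6] = 1
pieces[7] = 2
pieces[8] = 1
pieces[9] = 2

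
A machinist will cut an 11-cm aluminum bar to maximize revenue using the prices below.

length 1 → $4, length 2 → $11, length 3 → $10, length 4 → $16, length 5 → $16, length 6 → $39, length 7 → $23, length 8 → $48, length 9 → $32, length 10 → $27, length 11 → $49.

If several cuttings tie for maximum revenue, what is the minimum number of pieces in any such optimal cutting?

Consider every possible first cut. r[k] is the best of p[i]+r[k−i] over all sellable i≤k.
r[1] = 4
r[2] = 11
r[3] = 15  (first piece 1, then r[2]=11)
r[4] = 22  (first piece 2, then r[2]=11)
r[5] = 26  (first piece 1, then r[4]=22)
r[6] = 39
r[7] = 43  (first piece 1, then r[6]=39)
r[8] = 50  (first piece 2, then r[6]=39)
r[9] = 54  (first piece 1, then r[8]=50)
r[10] = 61  (first piece 2, then r[8]=50)
r[11] = 65  (first piece 1, then r[10]=61)
Maximum revenue is $65.
Now minimize piece count subject to staying optimal: for each k, pieces[k] = 1 + min over i with p[i]+r[k−i]=r[k] of pieces[k−i].
pieces[8] = 2
pieces[9] = 3
pieces[10] = 3
pieces[11] = 4

4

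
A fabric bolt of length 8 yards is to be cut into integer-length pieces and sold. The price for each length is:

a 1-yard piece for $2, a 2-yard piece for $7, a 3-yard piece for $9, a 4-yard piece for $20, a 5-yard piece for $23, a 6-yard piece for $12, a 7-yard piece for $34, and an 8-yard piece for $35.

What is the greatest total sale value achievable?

Consider every possible first cut. best[k] is the best of p[i]+best[k−i] over all sellable i≤k.
best[1] = 2
best[2] = max(2+2, 7+0) = 7
best[3] = max(2+7, 7+2, 9+0) = 9
best[4] = max(2+9, 7+7, 9+2, 20+0) = 20
best[5] = max(2+20, 7+9, 9+7, 20+2, 23+0) = 23
best[6] = max(2+23, 7+20, 9+9, 20+7, 23+2, 12+0) = 27
best[7] = max(2+27, 7+23, 9+20, …, 12+2, 34+0) = 34
best[8] = max(2+34, 7+27, 9+23, …, 34+2, 35+0) = 40
One optimal cutting: 4 + 4 → $20 + $20 = $40.

40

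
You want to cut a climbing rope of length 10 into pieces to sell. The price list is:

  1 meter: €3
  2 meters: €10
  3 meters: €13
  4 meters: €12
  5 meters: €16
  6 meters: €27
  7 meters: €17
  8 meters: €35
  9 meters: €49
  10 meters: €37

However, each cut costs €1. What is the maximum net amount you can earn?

Consider every possible first cut. r[k] is the best of p[i]+r[k−i] over all sellable i≤k, charging 1 whenever i<k.
r[1] = 3
r[2] = 10
r[3] = 13
r[4] = 19  (first piece 2, then r[2]=10)
r[5] = 22  (first piece 2, then r[3]=13)
r[6] = 28  (first piece 2, then r[4]=19)
r[7] = 31  (first piece 2, then r[5]=22)
r[8] = 37  (first piece 2, then r[6]=28)
r[9] = 49
r[10] = 51  (first piece 1, then r[9]=49)
One optimal plan: pieces 9 + 1 (1 cut) → €52 − €1 = €51.

51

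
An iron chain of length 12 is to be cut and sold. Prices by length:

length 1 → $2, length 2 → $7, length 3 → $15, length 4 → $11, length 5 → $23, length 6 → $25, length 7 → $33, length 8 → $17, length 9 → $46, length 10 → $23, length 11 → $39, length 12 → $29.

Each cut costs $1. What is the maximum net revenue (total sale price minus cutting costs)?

60

Build net[k] bottom-up: net[k] = max over allowed piece i of (p[i] + net[k−i]) − 1 per cut.
net[1] = 2
net[2] = 7
net[3] = 15
net[4] = 16  (first piece 1, then net[3]=15)
net[5] = 23
net[6] = 29  (first piece 3, then net[3]=15)
net[7] = 33
net[8] = 37  (first piece 3, then net[5]=23)
net[9] = 46
net[10] = 47  (first piece 1, then net[9]=46)
net[11] = 52  (first piece 2, then net[9]=46)
net[12] = 60  (first piece 3, then net[9]=46)
One optimal plan: pieces 9 + 3 (1 cut) → $61 − $1 = $60.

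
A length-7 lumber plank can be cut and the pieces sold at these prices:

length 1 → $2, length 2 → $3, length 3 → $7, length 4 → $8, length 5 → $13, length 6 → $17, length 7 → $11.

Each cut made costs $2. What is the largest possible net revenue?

Build r[k] bottom-up: r[k] = max over allowed piece i of (p[i] + r[k−i]) − 2 per cut.
r[1] = 2
r[2] = 3
r[3] = 7
r[4] = 8
r[5] = 13
r[6] = 17
r[7] = 17  (first piece 1, then r[6]=17)
One optimal plan: pieces 6 + 1 (1 cut) → $19 − $2 = $17.

17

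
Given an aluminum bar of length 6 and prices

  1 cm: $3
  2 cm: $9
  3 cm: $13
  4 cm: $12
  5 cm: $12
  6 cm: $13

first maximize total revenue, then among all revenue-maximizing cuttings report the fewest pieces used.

Let r[k] be the best obtainable value from length k. For each k, try every first piece i and keep the best of price[i] + r[k−i].
r[1] = 3
r[2] = max(3+3, 9+0) = 9
r[3] = max(3+9, 9+3, 13+0) = 13
r[4] = max(3+13, 9+9, 13+3, 12+0) = 18
r[5] = max(3+18, 9+13, 13+9, 12+3, 12+0) = 22
r[6] = max(3+22, 9+18, 13+13, 12+9, 12+3, 13+0) = 27
Maximum revenue is $27.
Now minimize piece count subject to staying optimal: for each k, pieces[k] = 1 + min over i with p[i]+r[k−i]=r[k] of pieces[k−i].
pieces[3] = 1
pieces[4] = 2
pieces[5] = 2
pieces[6] = 3

3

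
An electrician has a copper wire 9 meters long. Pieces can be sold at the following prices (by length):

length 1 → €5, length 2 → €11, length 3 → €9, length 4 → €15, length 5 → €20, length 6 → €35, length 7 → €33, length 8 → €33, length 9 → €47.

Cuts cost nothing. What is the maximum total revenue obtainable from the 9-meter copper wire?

Let best[k] be the best obtainable value from length k. For each k, try every first piece i and keep the best of price[i] + best[k−i].
best[1] = 5
best[2] = max(5+5, 11+0) = 11
best[3] = max(5+11, 11+5, 9+0) = 16
best[4] = max(5+16, 11+11, 9+5, 15+0) = 22
best[5] = max(5+22, 11+16, 9+11, 15+5, 20+0) = 27
best[6] = max(5+27, 11+22, 9+16, 15+11, 20+5, 35+0) = 35
best[7] = max(5+35, 11+27, 9+22, …, 35+5, 33+0) = 40
best[8] = max(5+40, 11+35, 9+27, …, 33+5, 33+0) = 46
best[9] = max(5+46, 11+40, 9+35, …, 33+5, 47+0) = 51
One optimal cutting: 6 + 2 + 1 → €35 + €11 + €5 = €51.

51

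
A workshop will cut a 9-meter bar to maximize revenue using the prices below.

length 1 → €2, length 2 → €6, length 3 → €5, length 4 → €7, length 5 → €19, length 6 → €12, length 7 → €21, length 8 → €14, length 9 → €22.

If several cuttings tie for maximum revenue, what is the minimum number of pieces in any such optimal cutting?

3

Consider every possible first cut. r[k] is the best of p[i]+r[k−i] over all sellable i≤k.
r[1] = 2
r[2] = max(2+2, 6+0) = 6
r[3] = max(2+6, 6+2, 5+0) = 8
r[4] = max(2+8, 6+6, 5+2, 7+0) = 12
r[5] = max(2+12, 6+8, 5+6, 7+2, 19+0) = 19
r[6] = max(2+19, 6+12, 5+8, 7+6, 19+2, 12+0) = 21
r[7] = max(2+21, 6+19, 5+12, …, 12+2, 21+0) = 25
r[8] = max(2+25, 6+21, 5+19, …, 21+2, 14+0) = 27
r[9] = max(2+27, 6+25, 5+21, …, 14+2, 22+0) = 31
Maximum revenue is €31.
Now minimize piece count subject to staying optimal: for each k, pieces[k] = 1 + min over i with p[i]+r[k−i]=r[k] of pieces[k−i].
pieces[6] = 2
pieces[7] = 2
pieces[8] = 3
pieces[9] = 3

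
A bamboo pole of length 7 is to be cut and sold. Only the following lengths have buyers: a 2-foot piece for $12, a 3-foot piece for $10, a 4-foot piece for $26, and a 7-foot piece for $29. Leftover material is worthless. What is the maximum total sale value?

Let best[k] be the best obtainable value from length k. For each k, try every first piece i and keep the best of price[i] + best[k−i].
best[1] = 0
best[2] = 12
best[3] = 12
best[4] = 26
best[5] = 26
best[6] = 38  (first piece 2, then best[4]=26)
best[7] = 38
One optimal cutting: pieces 4 + 2 with 1 foot of scrap → $38.

38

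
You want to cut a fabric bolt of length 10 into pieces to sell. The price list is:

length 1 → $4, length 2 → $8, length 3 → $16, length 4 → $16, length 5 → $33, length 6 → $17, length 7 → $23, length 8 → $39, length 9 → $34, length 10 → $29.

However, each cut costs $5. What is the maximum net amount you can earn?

61

Build net[k] bottom-up: net[k] = max over allowed piece i of (p[i] + net[k−i]) − 5 per cut.
net[1] = 4
net[2] = 8
net[3] = 16
net[4] = 16
net[5] = 33
net[6] = 32  (first piece 1, then net[5]=33)
net[7] = 36  (first piece 2, then net[5]=33)
net[8] = 44  (first piece 3, then net[5]=33)
net[9] = 44  (first piece 4, then net[5]=33)
net[10] = 61  (first piece 5, then net[5]=33)
One optimal plan: pieces 5 + 5 (1 cut) → $66 − $5 = $61.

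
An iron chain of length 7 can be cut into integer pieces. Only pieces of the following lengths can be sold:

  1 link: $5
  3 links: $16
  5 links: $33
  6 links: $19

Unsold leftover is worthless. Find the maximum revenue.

43

Consider every possible first cut. f[k] is the best of p[i]+f[k−i] over all sellable i≤k.
f[1] = 5
f[2] = 10  (first piece 1, then f[1]=5)
f[3] = max(5+10, 16+0) = 16
f[4] = max(5+16, 16+5) = 21
f[5] = max(5+21, 16+10, 33+0) = 33
f[6] = max(5+33, 16+16, 33+5, 19+0) = 38
f[7] = max(5+38, 16+21, 33+10, 19+5) = 43
One optimal cutting: 5 + 1 + 1 → $43.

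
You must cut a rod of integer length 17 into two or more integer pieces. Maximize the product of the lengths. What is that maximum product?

486

Fill prod[k] for k=2..17: at each k try every first piece i and multiply by the better of (k−i) uncut or prod[k−i].
prod[2] = 1*max(1,0) = 1*1 = 1
prod[3] = max(1*2, 2*1) = 2
prod[4] = max(1*3, 2*2, 3*1) = 4
prod[5] = max(1*4, 2*3, 3*2, 4*1) = 6
prod[6] = max(1*6, 2*4, 3*3, 4*2, 5*1) = 9
prod[7] = max(1*9, 2*6, 3*4, 4*3, 5*2, 6*1) = 12
prod[8] = max(1*12, 2*9, 3*6, …, 6*2, 7*1) = 18
prod[9] = max(1*18, 2*12, 3*9, …, 7*2, 8*1) = 27
prod[10] = max(1*27, 2*18, 3*12, …, 8*2, 9*1) = 36
prod[11] = max(1*36, 2*27, 3*18, …, 9*2, 10*1) = 54
prod[12] = max(1*54, 2*36, 3*27, …, 10*2, 11*1) = 81
prod[13] = max(1*81, 2*54, 3*36, …, 11*2, 12*1) = 108
prod[14] = max(1*108, 2*81, 3*54, …, 12*2, 13*1) = 162
prod[15] = max(1*162, 2*108, 3*81, …, 13*2, 14*1) = 243
prod[16] = max(1*243, 2*162, 3*108, …, 14*2, 15*1) = 324
prod[17] = max(1*324, 2*243, 3*162, …, 15*2, 16*1) = 486
One optimal split: 3 + 3 + 3 + 3 + 3 + 2; product 3*3*3*3*3*2 = 486.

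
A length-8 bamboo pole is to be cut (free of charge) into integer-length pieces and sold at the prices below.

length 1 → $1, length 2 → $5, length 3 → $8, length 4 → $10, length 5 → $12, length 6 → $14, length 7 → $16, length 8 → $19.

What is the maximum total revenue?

21

Build R[k] bottom-up: R[k] = max over allowed piece i of (p[i] + R[k−i]).
R[1] = 1
R[2] = max(1+1, 5+0) = 5
R[3] = max(1+5, 5+1, 8+0) = 8
R[4] = max(1+8, 5+5, 8+1, 10+0) = 10
R[5] = max(1+10, 5+8, 8+5, 10+1, 12+0) = 13
R[6] = max(1+13, 5+10, 8+8, 10+5, 12+1, 14+0) = 16
R[7] = max(1+16, 5+13, 8+10, …, 14+1, 16+0) = 18
R[8] = max(1+18, 5+16, 8+13, …, 16+1, 19+0) = 21
One optimal cutting: 3 + 3 + 2 → $8 + $8 + $5 = $21.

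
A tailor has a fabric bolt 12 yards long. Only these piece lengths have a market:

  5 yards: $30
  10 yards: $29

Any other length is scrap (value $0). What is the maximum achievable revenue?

60

Consider every possible first cut. best[k] is the best of p[i]+best[k−i] over all sellable i≤k.
best[1] = 0
best[2] = 0
best[3] = 0
best[4] = 0
best[5] = 30
best[6] = 30
best[7] = 30
best[8] = 30
best[9] = 30
best[10] = 60  (first piece 5, then best[5]=30)
best[11] = 60
best[12] = 60
One optimal cutting: pieces 5 + 5 with 2 yards of scrap → $60.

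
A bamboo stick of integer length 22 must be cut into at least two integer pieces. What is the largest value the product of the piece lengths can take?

2916

Fill prod[k] for k=2..22: at each k try every first piece i and multiply by the better of (k−i) uncut or prod[k−i].
prod[2] = 1·max(1,0) = 1·1 = 1
prod[3] = 1·max(2,1) = 1·2 = 2
prod[4] = 2·max(2,1) = 2·2 = 4
prod[5] = 2·max(3,2) = 2·3 = 6
prod[6] = 3·max(3,2) = 3·3 = 9
prod[7] = 2·max(5,6) = 2·6 = 12
prod[8] = 2·max(6,9) = 2·9 = 18
prod[9] = 3·max(6,9) = 3·9 = 27
prod[10] = 2·max(8,18) = 2·18 = 36
prod[11] = 2·max(9,27) = 2·27 = 54
prod[12] = 3·max(9,27) = 3·27 = 81
prod[13] = 2·max(11,54) = 2·54 = 108
prod[14] = 2·max(12,81) = 2·81 = 162
prod[15] = 3·max(12,81) = 3·81 = 243
prod[16] = 2·max(14,162) = 2·162 = 324
prod[17] = 2·max(15,243) = 2·243 = 486
prod[18] = 3·max(15,243) = 3·243 = 729
prod[19] = 2·max(17,486) = 2·486 = 972
prod[20] = 2·max(18,729) = 2·729 = 1458
prod[21] = 3·max(18,729) = 3·729 = 2187
prod[22] = 2·max(20,1458) = 2·1458 = 2916
One optimal split: 3 + 3 + 3 + 3 + 3 + 3 + 2 + 2; product 3·3·3·3·3·3·2·2 = 2916.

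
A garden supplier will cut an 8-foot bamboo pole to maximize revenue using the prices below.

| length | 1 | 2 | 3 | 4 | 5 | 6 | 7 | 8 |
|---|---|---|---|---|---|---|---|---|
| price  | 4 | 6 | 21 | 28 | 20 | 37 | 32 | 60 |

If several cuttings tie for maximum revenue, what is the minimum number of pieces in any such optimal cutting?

Build r[k] bottom-up: r[k] = max over allowed piece i of (p[i] + r[k−i]).
r[1] = 4
r[2] = 8  (first piece 1, then r[1]=4)
r[3] = 21
r[4] = 28
r[5] = 32  (first piece 1, then r[4]=28)
r[6] = 42  (first piece 3, then r[3]=21)
r[7] = 49  (first piece 3, then r[4]=28)
r[8] = 60
Maximum revenue is $60.
Now minimize piece count subject to staying optimal: for each k, pieces[k] = 1 + min over i with p[i]+r[k−i]=r[k] of pieces[k−i].
pieces[5] = 2
pieces[6] = 2
pieces[7] = 2
pieces[8] = 1

1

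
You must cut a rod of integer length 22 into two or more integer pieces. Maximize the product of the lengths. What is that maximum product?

Fill f[k] for k=2..22: at each k try every first piece i and multiply by the better of (k−i) uncut or f[k−i].
f[2] = 1·max(1,0) = 1·1 = 1
f[3] = 1·max(2,1) = 1·2 = 2
f[4] = 2·max(2,1) = 2·2 = 4
f[5] = 2·max(3,2) = 2·3 = 6
f[6] = 3·max(3,2) = 3·3 = 9
f[7] = 2·max(5,6) = 2·6 = 12
f[8] = 2·max(6,9) = 2·9 = 18
f[9] = 3·max(6,9) = 3·9 = 27
f[10] = 2·max(8,18) = 2·18 = 36
f[11] = 2·max(9,27) = 2·27 = 54
f[12] = 3·max(9,27) = 3·27 = 81
f[13] = 2·max(11,54) = 2·54 = 108
f[14] = 2·max(12,81) = 2·81 = 162
f[15] = 3·max(12,81) = 3·81 = 243
f[16] = 2·max(14,162) = 2·162 = 324
f[17] = 2·max(15,243) = 2·243 = 486
f[18] = 3·max(15,243) = 3·243 = 729
f[19] = 2·max(17,486) = 2·486 = 972
f[20] = 2·max(18,729) = 2·729 = 1458
f[21] = 3·max(18,729) = 3·729 = 2187
f[22] = 2·max(20,1458) = 2·1458 = 2916
One optimal split: 3 + 3 + 3 + 3 + 3 + 3 + 2 + 2; product 3·3·3·3·3·3·2·2 = 2916.

2916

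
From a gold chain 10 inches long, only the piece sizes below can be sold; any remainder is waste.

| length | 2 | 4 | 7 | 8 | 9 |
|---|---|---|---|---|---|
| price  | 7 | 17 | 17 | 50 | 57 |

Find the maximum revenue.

57

Build r[k] bottom-up: r[k] = max over allowed piece i of (p[i] + r[k−i]).
r[1] = 0
r[2] = 7
r[3] = 7
r[4] = 17
r[5] = 17
r[6] = 24  (first piece 2, then r[4]=17)
r[7] = 24
r[8] = 50
r[9] = 57
r[10] = 57
One optimal cutting: pieces 9 with 1 inch of scrap → $57.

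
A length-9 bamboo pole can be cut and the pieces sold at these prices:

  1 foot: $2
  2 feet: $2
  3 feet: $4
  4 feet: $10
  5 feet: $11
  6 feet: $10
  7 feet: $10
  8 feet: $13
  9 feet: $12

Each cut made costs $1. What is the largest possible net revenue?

Build r[k] bottom-up: r[k] = max over allowed piece i of (p[i] + r[k−i]) − 1 per cut.
r[1] = 2
r[2] = 3  (first piece 1, then r[1]=2)
r[3] = 4  (first piece 1, then r[2]=3)
r[4] = 10
r[5] = 11  (first piece 1, then r[4]=10)
r[6] = 12  (first piece 1, then r[5]=11)
r[7] = 13  (first piece 1, then r[6]=12)
r[8] = 19  (first piece 4, then r[4]=10)
r[9] = 20  (first piece 1, then r[8]=19)
One optimal plan: pieces 4 + 4 + 1 (2 cuts) → $22 − $2 = $20.

20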